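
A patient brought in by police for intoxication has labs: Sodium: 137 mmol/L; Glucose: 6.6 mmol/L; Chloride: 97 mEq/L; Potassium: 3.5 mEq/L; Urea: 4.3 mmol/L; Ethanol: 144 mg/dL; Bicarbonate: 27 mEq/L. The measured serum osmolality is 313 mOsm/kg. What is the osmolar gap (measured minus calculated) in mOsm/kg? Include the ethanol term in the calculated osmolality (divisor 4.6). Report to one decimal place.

Calculated osmolality = 2·Na + glucose + urea + ethanol/4.6
= 2·137 + 6.6 + 4.3 + 144/4.6
= 274 + 6.60 + 4.30 + 31.30
= 316.2 mOsm/kg ≈ 316.2 mOsm/kg
Osmolar gap = measured − calculated = 313 − 316.2 = -3.2 mOsm/kg

-3.2 mOsm/kg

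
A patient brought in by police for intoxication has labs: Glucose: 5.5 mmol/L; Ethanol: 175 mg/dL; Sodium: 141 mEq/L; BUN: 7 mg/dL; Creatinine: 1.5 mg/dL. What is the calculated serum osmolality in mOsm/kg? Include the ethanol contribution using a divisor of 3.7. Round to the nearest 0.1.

Calculated osmolality = 2·Na + glucose + BUN/2.8 + ethanol/3.7
= 2·141 + 5.5 + 7/2.8 + 175/3.7
= 282 + 5.50 + 2.50 + 47.30
= 337.3 mOsm/kg

337.3 mOsm/kg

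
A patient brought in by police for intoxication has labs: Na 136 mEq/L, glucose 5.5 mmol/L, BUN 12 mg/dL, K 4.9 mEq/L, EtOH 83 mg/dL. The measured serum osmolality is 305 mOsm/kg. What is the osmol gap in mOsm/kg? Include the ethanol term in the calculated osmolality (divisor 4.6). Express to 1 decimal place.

Calculated osmolality = 2·Na + glucose + BUN/2.8 + ethanol/4.6
= 2·136 + 5.5 + 12/2.8 + 83/4.6
= 272 + 5.50 + 4.29 + 18.04
= 299.83 mOsm/kg ≈ 299.8 mOsm/kg
Osmolar gap = measured − calculated = 305 − 299.8 = 5.2 mOsm/kg

5.2 mOsm/kg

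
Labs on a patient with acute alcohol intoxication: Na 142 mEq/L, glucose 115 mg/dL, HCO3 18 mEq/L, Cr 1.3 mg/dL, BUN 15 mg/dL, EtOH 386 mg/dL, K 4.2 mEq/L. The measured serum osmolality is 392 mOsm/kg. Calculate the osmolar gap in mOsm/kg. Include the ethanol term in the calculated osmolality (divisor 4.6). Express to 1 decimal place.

Calculated osmolality = 2·Na + glucose/18 + BUN/2.8 + ethanol/4.6
= 2·142 + 115/18 + 15/2.8 + 386/4.6
= 284 + 6.39 + 5.36 + 83.91
= 379.66 mOsm/kg ≈ 379.7 mOsm/kg
Osmolar gap = measured − calculated = 392 − 379.7 = 12.3 mOsm/kg

12.3 mOsm/kg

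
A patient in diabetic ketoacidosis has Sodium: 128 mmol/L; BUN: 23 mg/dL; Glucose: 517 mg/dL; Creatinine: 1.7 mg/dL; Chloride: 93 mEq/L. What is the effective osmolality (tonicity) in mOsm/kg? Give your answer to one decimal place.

284.7 mOsm/kg

Effective osmolality excludes urea (freely permeant across cell membranes):
2·Na + glucose/18
= 2·128 + 517/18
= 256 + 28.72
= 284.72 mOsm/kg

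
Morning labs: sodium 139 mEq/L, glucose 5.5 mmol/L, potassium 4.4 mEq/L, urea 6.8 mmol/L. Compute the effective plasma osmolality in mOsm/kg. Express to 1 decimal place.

283.5 mOsm/kg

Effective osmolality excludes urea (freely permeant across cell membranes):
2·Na + glucose
= 2·139 + 5.5
= 278 + 5.5
= 283.5 mOsm/kg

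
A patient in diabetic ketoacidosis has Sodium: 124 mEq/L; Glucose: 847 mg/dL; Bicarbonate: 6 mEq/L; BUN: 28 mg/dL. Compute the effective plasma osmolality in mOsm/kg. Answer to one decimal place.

295.1 mOsm/kg

Effective osmolality excludes urea (freely permeant across cell membranes):
2·Na + glucose/18
= 2·124 + 847/18
= 248 + 47.06
= 295.06 mOsm/kg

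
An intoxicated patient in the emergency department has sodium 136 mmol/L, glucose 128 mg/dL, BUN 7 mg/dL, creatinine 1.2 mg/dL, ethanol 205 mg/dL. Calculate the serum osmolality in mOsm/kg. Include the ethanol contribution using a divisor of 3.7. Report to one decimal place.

Calculated osmolality = 2·Na + glucose/18 + BUN/2.8 + ethanol/3.7
= 2·136 + 128/18 + 7/2.8 + 205/3.7
= 272 + 7.11 + 2.50 + 55.41
= 337.02 mOsm/kg

337.0 mOsm/kg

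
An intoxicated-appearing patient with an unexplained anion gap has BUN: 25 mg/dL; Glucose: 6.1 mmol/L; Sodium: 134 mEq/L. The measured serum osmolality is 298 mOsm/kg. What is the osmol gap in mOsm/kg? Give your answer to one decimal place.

15.0 mOsm/kg

Calculated osmolality = 2·Na + glucose + BUN/2.8
= 2·134 + 6.1 + 25/2.8
= 268 + 6.10 + 8.93
= 283.03 mOsm/kg ≈ 283.0 mOsm/kg
Osmolar gap = measured − calculated = 298 − 283.0 = 15.0 mOsm/kg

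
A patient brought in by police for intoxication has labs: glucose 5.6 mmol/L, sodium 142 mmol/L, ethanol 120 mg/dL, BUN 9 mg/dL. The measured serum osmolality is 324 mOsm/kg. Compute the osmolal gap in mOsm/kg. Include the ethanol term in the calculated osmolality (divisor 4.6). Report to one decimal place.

Calculated osmolality = 2·Na + glucose + BUN/2.8 + ethanol/4.6
= 2·142 + 5.6 + 9/2.8 + 120/4.6
= 284 + 5.60 + 3.21 + 26.09
= 318.9 mOsm/kg ≈ 318.9 mOsm/kg
Osmolar gap = measured − calculated = 324 − 318.9 = 5.1 mOsm/kg

5.1 mOsm/kg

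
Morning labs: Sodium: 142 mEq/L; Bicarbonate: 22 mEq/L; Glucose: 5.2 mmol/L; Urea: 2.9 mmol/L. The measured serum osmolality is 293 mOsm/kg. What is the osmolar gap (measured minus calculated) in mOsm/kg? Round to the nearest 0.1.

Calculated osmolality = 2·Na + glucose + urea
= 2·142 + 5.2 + 2.9
= 284 + 5.20 + 2.90
= 292.1 mOsm/kg ≈ 292.1 mOsm/kg
Osmolar gap = measured − calculated = 293 − 292.1 = 0.9 mOsm/kg

0.9 mOsm/kg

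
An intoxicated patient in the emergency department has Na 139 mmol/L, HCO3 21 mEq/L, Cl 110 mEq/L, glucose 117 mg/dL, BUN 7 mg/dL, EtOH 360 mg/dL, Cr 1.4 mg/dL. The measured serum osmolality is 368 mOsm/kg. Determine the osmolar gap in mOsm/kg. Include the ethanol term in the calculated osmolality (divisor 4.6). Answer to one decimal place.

2.7 mOsm/kg

Calculated osmolality = 2·Na + glucose/18 + BUN/2.8 + ethanol/4.6
= 2·139 + 117/18 + 7/2.8 + 360/4.6
= 278 + 6.50 + 2.50 + 78.26
= 365.26 mOsm/kg ≈ 365.3 mOsm/kg
Osmolar gap = measured − calculated = 368 − 365.3 = 2.7 mOsm/kg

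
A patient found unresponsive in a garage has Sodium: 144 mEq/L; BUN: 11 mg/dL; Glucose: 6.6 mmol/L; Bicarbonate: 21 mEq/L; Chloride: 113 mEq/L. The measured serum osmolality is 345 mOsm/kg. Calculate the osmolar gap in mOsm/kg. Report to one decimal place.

Calculated osmolality = 2·Na + glucose + BUN/2.8
= 2·144 + 6.6 + 11/2.8
= 288 + 6.60 + 3.93
= 298.53 mOsm/kg ≈ 298.5 mOsm/kg
Osmolar gap = measured − calculated = 345 − 298.5 = 46.5 mOsm/kg

46.5 mOsm/kg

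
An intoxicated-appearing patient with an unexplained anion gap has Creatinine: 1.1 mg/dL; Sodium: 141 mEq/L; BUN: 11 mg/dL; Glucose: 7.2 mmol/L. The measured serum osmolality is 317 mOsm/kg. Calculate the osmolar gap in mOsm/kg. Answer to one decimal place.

Calculated osmolality = 2·Na + glucose + BUN/2.8
= 2·141 + 7.2 + 11/2.8
= 282 + 7.20 + 3.93
= 293.13 mOsm/kg ≈ 293.1 mOsm/kg
Osmolar gap = measured − calculated = 317 − 293.1 = 23.9 mOsm/kg

23.9 mOsm/kg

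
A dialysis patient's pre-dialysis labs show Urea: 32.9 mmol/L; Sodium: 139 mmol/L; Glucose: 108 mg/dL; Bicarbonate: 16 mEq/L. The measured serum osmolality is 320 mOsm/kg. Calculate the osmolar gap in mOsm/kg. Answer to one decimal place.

Calculated osmolality = 2·Na + glucose/18 + urea
= 2·139 + 108/18 + 32.9
= 278 + 6 + 32.90
= 316.9 mOsm/kg ≈ 316.9 mOsm/kg
Osmolar gap = measured − calculated = 320 − 316.9 = 3.1 mOsm/kg

3.1 mOsm/kg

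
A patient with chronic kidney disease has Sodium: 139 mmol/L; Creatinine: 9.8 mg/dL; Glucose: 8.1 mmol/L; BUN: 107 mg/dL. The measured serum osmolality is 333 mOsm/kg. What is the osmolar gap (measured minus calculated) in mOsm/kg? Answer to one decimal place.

8.7 mOsm/kg

Calculated osmolality = 2·Na + glucose + BUN/2.8
= 2·139 + 8.1 + 107/2.8
= 278 + 8.10 + 38.21
= 324.31 mOsm/kg ≈ 324.3 mOsm/kg
Osmolar gap = measured − calculated = 333 − 324.3 = 8.7 mOsm/kg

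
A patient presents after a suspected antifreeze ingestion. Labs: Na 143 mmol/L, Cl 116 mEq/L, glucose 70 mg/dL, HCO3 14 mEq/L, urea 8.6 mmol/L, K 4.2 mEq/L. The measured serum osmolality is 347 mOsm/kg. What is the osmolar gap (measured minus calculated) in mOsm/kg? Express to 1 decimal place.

48.5 mOsm/kg

Calculated osmolality = 2·Na + glucose/18 + urea
= 2·143 + 70/18 + 8.6
= 286 + 3.89 + 8.60
= 298.49 mOsm/kg ≈ 298.5 mOsm/kg
Osmolar gap = measured − calculated = 347 − 298.5 = 48.5 mOsm/kg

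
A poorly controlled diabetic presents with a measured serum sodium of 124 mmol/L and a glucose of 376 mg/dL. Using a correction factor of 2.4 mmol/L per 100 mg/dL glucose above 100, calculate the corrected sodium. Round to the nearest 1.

Corrected Na = measured Na + 2.4 · (glucose − 100)/100
= 124 + 2.4 · (376 − 100)/100
= 124 + 6.6
= 130.6 mmol/L

131 mmol/L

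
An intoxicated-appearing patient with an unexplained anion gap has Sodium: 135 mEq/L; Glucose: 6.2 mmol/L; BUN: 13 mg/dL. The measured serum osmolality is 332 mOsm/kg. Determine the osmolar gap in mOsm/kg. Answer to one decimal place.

Calculated osmolality = 2·Na + glucose + BUN/2.8
= 2·135 + 6.2 + 13/2.8
= 270 + 6.20 + 4.64
= 280.84 mOsm/kg ≈ 280.8 mOsm/kg
Osmolar gap = measured − calculated = 332 − 280.8 = 51.2 mOsm/kg

51.2 mOsm/kg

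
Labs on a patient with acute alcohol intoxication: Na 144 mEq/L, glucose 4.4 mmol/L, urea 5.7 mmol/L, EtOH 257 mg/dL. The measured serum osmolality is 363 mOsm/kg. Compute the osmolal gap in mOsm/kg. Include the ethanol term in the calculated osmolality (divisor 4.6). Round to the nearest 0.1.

Calculated osmolality = 2·Na + glucose + urea + ethanol/4.6
= 2·144 + 4.4 + 5.7 + 257/4.6
= 288 + 4.40 + 5.70 + 55.87
= 353.97 mOsm/kg ≈ 354.0 mOsm/kg
Osmolar gap = measured − calculated = 363 − 354.0 = 9.0 mOsm/kg

9.0 mOsm/kg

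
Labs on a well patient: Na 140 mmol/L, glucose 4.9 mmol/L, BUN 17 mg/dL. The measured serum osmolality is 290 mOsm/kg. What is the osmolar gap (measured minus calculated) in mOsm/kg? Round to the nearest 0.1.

Calculated osmolality = 2·Na + glucose + BUN/2.8
= 2·140 + 4.9 + 17/2.8
= 280 + 4.90 + 6.07
= 290.97 mOsm/kg ≈ 291.0 mOsm/kg
Osmolar gap = measured − calculated = 290 − 291.0 = -1.0 mOsm/kg

-1.0 mOsm/kg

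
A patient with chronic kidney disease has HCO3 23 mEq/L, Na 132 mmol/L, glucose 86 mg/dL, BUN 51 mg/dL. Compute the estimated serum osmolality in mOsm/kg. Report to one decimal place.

Calculated osmolality = 2·Na + glucose/18 + BUN/2.8
= 2·132 + 86/18 + 51/2.8
= 264 + 4.78 + 18.21
= 286.99 mOsm/kg

287.0 mOsm/kg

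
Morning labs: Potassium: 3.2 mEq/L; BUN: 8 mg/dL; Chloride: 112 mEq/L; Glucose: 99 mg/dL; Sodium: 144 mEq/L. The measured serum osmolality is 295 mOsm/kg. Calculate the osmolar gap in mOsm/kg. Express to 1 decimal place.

Calculated osmolality = 2·Na + glucose/18 + BUN/2.8
= 2·144 + 99/18 + 8/2.8
= 288 + 5.50 + 2.86
= 296.36 mOsm/kg ≈ 296.4 mOsm/kg
Osmolar gap = measured − calculated = 295 − 296.4 = -1.4 mOsm/kg

-1.4 mOsm/kg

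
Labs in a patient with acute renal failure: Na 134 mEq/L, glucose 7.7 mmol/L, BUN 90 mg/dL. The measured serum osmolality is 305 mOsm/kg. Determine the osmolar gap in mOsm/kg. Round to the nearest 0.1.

Calculated osmolality = 2·Na + glucose + BUN/2.8
= 2·134 + 7.7 + 90/2.8
= 268 + 7.70 + 32.14
= 307.84 mOsm/kg ≈ 307.8 mOsm/kg
Osmolar gap = measured − calculated = 305 − 307.8 = -2.8 mOsm/kg

-2.8 mOsm/kg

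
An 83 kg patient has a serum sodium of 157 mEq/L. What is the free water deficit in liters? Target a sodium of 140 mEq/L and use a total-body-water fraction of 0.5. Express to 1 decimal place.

TBW = 0.5 · 83 = 41.5 L
Free water deficit = TBW · (Na/140 − 1)
= 41.5 · (157/140 − 1)
= 41.5 · 0.1214
= 5.04 L

5.0 L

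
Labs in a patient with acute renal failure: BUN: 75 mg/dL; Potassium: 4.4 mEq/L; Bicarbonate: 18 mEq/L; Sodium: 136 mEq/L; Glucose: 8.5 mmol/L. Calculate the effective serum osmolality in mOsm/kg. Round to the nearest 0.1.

280.5 mOsm/kg

Effective osmolality excludes urea (freely permeant across cell membranes):
2·Na + glucose
= 2·136 + 8.5
= 272 + 8.5
= 280.5 mOsm/kg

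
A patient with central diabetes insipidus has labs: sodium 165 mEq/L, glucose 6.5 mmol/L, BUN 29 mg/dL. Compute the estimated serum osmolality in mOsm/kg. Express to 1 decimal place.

346.9 mOsm/kg

Calculated osmolality = 2·Na + glucose + BUN/2.8
= 2·165 + 6.5 + 29/2.8
= 330 + 6.50 + 10.36
= 346.86 mOsm/kg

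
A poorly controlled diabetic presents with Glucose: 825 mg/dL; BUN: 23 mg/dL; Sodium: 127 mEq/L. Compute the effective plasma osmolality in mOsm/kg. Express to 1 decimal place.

Effective osmolality excludes urea (freely permeant across cell membranes):
2·Na + glucose/18
= 2·127 + 825/18
= 254 + 45.83
= 299.83 mOsm/kg

299.8 mOsm/kg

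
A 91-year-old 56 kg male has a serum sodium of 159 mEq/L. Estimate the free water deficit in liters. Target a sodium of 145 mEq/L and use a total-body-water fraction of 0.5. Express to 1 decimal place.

2.7 L

TBW = 0.5 · 56 = 28 L
Free water deficit = TBW · (Na/145 − 1)
= 28 · (159/145 − 1)
= 28 · 0.0966
= 2.7 L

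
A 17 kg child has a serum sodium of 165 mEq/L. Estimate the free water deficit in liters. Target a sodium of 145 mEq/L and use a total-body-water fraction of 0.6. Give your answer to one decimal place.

TBW = 0.6 · 17 = 10.2 L
Free water deficit = TBW · (Na/145 − 1)
= 10.2 · (165/145 − 1)
= 10.2 · 0.1379
= 1.41 L

1.4 L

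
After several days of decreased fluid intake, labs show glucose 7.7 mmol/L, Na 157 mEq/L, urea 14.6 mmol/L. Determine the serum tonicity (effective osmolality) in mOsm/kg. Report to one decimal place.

321.7 mOsm/kg

Effective osmolality excludes urea (freely permeant across cell membranes):
2·Na + glucose
= 2·157 + 7.7
= 314 + 7.7
= 321.7 mOsm/kg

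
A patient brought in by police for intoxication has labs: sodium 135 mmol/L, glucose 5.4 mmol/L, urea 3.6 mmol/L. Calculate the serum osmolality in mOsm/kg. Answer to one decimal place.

279.0 mOsm/kg

Calculated osmolality = 2·Na + glucose + urea
= 2·135 + 5.4 + 3.6
= 270 + 5.40 + 3.60
= 279 mOsm/kg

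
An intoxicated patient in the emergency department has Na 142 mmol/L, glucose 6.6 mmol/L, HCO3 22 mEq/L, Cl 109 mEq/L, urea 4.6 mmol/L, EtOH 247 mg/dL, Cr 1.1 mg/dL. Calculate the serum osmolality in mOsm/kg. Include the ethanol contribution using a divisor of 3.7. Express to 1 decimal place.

Calculated osmolality = 2·Na + glucose + urea + ethanol/3.7
= 2·142 + 6.6 + 4.6 + 247/3.7
= 284 + 6.60 + 4.60 + 66.76
= 361.96 mOsm/kg

362.0 mOsm/kg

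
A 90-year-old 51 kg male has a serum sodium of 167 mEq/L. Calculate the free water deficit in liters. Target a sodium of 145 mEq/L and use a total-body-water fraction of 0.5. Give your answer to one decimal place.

TBW = 0.5 · 51 = 25.5 L
Free water deficit = TBW · (Na/145 − 1)
= 25.5 · (167/145 − 1)
= 25.5 · 0.1517
= 3.87 L

3.9 L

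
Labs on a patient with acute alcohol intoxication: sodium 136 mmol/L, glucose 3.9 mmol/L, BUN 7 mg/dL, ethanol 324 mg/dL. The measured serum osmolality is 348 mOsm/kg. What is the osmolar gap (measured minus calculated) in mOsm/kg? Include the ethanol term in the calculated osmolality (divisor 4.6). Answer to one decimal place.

Calculated osmolality = 2·Na + glucose + BUN/2.8 + ethanol/4.6
= 2·136 + 3.9 + 7/2.8 + 324/4.6
= 272 + 3.90 + 2.50 + 70.43
= 348.83 mOsm/kg ≈ 348.8 mOsm/kg
Osmolar gap = measured − calculated = 348 − 348.8 = -0.8 mOsm/kg

-0.8 mOsm/kg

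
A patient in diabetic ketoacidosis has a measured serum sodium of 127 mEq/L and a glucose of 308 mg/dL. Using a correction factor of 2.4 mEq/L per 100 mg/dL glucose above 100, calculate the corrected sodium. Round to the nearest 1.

132 mEq/L

Corrected Na = measured Na + 2.4 · (glucose − 100)/100
= 127 + 2.4 · (308 − 100)/100
= 127 + 5
= 132 mEq/L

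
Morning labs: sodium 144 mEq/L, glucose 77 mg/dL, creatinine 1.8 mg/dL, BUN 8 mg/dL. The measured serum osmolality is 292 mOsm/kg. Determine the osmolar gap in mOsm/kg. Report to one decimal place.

-3.1 mOsm/kg

Calculated osmolality = 2·Na + glucose/18 + BUN/2.8
= 2·144 + 77/18 + 8/2.8
= 288 + 4.28 + 2.86
= 295.14 mOsm/kg ≈ 295.1 mOsm/kg
Osmolar gap = measured − calculated = 292 − 295.1 = -3.1 mOsm/kg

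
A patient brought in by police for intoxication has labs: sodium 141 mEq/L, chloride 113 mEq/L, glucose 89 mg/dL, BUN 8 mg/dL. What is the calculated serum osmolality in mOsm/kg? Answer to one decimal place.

Calculated osmolality = 2·Na + glucose/18 + BUN/2.8
= 2·141 + 89/18 + 8/2.8
= 282 + 4.94 + 2.86
= 289.8 mOsm/kg

289.8 mOsm/kg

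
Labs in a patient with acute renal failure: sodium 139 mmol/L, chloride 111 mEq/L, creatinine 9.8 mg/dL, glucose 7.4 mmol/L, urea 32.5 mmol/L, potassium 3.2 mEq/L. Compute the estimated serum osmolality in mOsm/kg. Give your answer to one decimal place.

Calculated osmolality = 2·Na + glucose + urea
= 2·139 + 7.4 + 32.5
= 278 + 7.40 + 32.50
= 317.9 mOsm/kg

317.9 mOsm/kg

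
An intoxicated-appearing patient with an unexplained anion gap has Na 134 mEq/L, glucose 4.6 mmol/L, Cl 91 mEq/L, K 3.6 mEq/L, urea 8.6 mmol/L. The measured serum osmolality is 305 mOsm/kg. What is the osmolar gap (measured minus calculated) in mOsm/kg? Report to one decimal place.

Calculated osmolality = 2·Na + glucose + urea
= 2·134 + 4.6 + 8.6
= 268 + 4.60 + 8.60
= 281.2 mOsm/kg ≈ 281.2 mOsm/kg
Osmolar gap = measured − calculated = 305 − 281.2 = 23.8 mOsm/kg

23.8 mOsm/kg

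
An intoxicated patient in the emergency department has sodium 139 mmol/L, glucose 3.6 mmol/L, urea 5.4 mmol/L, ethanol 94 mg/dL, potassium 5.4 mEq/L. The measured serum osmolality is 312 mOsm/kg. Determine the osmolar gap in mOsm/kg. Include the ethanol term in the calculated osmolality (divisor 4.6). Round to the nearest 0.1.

4.6 mOsm/kg

Calculated osmolality = 2·Na + glucose + urea + ethanol/4.6
= 2·139 + 3.6 + 5.4 + 94/4.6
= 278 + 3.60 + 5.40 + 20.43
= 307.43 mOsm/kg ≈ 307.4 mOsm/kg
Osmolar gap = measured − calculated = 312 − 307.4 = 4.6 mOsm/kg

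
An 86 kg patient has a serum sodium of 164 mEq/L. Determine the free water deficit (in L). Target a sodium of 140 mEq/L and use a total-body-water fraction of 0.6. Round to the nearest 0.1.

8.8 L

TBW = 0.6 · 86 = 51.6 L
Free water deficit = TBW · (Na/140 − 1)
= 51.6 · (164/140 − 1)
= 51.6 · 0.1714
= 8.84 L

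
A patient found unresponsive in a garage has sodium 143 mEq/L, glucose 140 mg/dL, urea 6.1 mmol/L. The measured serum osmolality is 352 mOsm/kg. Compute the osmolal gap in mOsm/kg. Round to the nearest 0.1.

52.1 mOsm/kg

Calculated osmolality = 2·Na + glucose/18 + urea
= 2·143 + 140/18 + 6.1
= 286 + 7.78 + 6.10
= 299.88 mOsm/kg ≈ 299.9 mOsm/kg
Osmolar gap = measured − calculated = 352 − 299.9 = 52.1 mOsm/kg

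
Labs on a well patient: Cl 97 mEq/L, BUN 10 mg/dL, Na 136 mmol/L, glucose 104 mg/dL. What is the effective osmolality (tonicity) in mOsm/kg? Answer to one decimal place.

Effective osmolality excludes urea (freely permeant across cell membranes):
2·Na + glucose/18
= 2·136 + 104/18
= 272 + 5.78
= 277.78 mOsm/kg

277.8 mOsm/kg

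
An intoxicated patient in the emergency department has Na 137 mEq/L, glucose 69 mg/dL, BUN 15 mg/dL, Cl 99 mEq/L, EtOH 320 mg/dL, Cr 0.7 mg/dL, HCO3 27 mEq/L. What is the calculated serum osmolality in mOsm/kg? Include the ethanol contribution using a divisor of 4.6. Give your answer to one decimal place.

352.8 mOsm/kg

Calculated osmolality = 2·Na + glucose/18 + BUN/2.8 + ethanol/4.6
= 2·137 + 69/18 + 15/2.8 + 320/4.6
= 274 + 3.83 + 5.36 + 69.57
= 352.76 mOsm/kg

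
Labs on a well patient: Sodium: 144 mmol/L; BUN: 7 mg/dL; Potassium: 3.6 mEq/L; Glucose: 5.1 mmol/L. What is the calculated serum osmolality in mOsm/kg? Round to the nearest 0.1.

Calculated osmolality = 2·Na + glucose + BUN/2.8
= 2·144 + 5.1 + 7/2.8
= 288 + 5.10 + 2.50
= 295.6 mOsm/kg

295.6 mOsm/kg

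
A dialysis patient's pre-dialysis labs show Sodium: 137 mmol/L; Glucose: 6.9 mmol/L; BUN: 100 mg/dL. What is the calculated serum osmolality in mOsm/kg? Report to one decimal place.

Calculated osmolality = 2·Na + glucose + BUN/2.8
= 2·137 + 6.9 + 100/2.8
= 274 + 6.90 + 35.71
= 316.61 mOsm/kg

316.6 mOsm/kg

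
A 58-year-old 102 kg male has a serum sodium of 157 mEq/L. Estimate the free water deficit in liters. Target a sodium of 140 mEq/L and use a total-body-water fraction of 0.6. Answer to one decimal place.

TBW = 0.6 · 102 = 61.2 L
Free water deficit = TBW · (Na/140 − 1)
= 61.2 · (157/140 − 1)
= 61.2 · 0.1214
= 7.43 L

7.4 L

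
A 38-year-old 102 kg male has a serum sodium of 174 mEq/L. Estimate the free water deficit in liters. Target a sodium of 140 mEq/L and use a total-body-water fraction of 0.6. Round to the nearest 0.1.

14.9 L

TBW = 0.6 · 102 = 61.2 L
Free water deficit = TBW · (Na/140 − 1)
= 61.2 · (174/140 − 1)
= 61.2 · 0.2429
= 14.87 L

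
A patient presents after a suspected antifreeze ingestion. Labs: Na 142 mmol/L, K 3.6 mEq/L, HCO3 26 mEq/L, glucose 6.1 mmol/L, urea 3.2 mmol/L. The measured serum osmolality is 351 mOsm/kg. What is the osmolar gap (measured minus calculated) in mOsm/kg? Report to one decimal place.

Calculated osmolality = 2·Na + glucose + urea
= 2·142 + 6.1 + 3.2
= 284 + 6.10 + 3.20
= 293.3 mOsm/kg ≈ 293.3 mOsm/kg
Osmolar gap = measured − calculated = 351 − 293.3 = 57.7 mOsm/kg

57.7 mOsm/kg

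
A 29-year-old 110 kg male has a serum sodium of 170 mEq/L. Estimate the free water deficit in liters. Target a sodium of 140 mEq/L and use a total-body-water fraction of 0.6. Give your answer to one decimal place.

TBW = 0.6 · 110 = 66 L
Free water deficit = TBW · (Na/140 − 1)
= 66 · (170/140 − 1)
= 66 · 0.2143
= 14.14 L

14.1 L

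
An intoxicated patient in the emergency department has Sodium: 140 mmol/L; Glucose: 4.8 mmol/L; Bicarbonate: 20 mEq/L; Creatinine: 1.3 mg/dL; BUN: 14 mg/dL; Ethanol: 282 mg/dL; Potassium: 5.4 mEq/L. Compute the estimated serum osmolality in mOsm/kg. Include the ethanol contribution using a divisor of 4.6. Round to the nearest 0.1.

Calculated osmolality = 2·Na + glucose + BUN/2.8 + ethanol/4.6
= 2·140 + 4.8 + 14/2.8 + 282/4.6
= 280 + 4.80 + 5 + 61.30
= 351.1 mOsm/kg

351.1 mOsm/kg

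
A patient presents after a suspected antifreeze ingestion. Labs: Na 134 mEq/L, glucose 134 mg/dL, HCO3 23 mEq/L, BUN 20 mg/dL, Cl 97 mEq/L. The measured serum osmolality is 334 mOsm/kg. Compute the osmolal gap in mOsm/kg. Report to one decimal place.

Calculated osmolality = 2·Na + glucose/18 + BUN/2.8
= 2·134 + 134/18 + 20/2.8
= 268 + 7.44 + 7.14
= 282.58 mOsm/kg ≈ 282.6 mOsm/kg
Osmolar gap = measured − calculated = 334 − 282.6 = 51.4 mOsm/kg

51.4 mOsm/kg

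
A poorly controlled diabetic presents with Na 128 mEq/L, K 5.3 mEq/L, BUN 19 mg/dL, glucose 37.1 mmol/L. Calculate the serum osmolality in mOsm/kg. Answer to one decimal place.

Calculated osmolality = 2·Na + glucose + BUN/2.8
= 2·128 + 37.1 + 19/2.8
= 256 + 37.10 + 6.79
= 299.89 mOsm/kg

299.9 mOsm/kg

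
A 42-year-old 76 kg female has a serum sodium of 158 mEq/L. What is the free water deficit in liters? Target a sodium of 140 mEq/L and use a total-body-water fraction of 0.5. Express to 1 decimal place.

TBW = 0.5 · 76 = 38 L
Free water deficit = TBW · (Na/140 − 1)
= 38 · (158/140 − 1)
= 38 · 0.1286
= 4.89 L

4.9 L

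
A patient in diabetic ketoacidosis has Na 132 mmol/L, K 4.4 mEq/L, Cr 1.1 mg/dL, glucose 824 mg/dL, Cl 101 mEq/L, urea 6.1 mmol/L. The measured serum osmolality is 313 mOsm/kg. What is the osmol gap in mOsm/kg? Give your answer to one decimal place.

-2.9 mOsm/kg

Calculated osmolality = 2·Na + glucose/18 + urea
= 2·132 + 824/18 + 6.1
= 264 + 45.78 + 6.10
= 315.88 mOsm/kg ≈ 315.9 mOsm/kg
Osmolar gap = measured − calculated = 313 − 315.9 = -2.9 mOsm/kg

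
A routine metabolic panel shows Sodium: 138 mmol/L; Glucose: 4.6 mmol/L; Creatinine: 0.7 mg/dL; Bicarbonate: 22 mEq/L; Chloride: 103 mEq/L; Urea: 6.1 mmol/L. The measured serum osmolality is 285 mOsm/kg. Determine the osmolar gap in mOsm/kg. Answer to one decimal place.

Calculated osmolality = 2·Na + glucose + urea
= 2·138 + 4.6 + 6.1
= 276 + 4.60 + 6.10
= 286.7 mOsm/kg ≈ 286.7 mOsm/kg
Osmolar gap = measured − calculated = 285 − 286.7 = -1.7 mOsm/kg

-1.7 mOsm/kg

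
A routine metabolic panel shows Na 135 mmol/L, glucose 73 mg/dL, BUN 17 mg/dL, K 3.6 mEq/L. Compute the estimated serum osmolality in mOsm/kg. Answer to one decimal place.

280.1 mOsm/kg

Calculated osmolality = 2·Na + glucose/18 + BUN/2.8
= 2·135 + 73/18 + 17/2.8
= 270 + 4.06 + 6.07
= 280.13 mOsm/kg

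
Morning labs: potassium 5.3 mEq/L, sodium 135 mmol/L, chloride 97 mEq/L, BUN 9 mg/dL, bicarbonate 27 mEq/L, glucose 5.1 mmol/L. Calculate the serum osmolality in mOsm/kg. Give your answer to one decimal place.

Calculated osmolality = 2·Na + glucose + BUN/2.8
= 2·135 + 5.1 + 9/2.8
= 270 + 5.10 + 3.21
= 278.31 mOsm/kg

278.3 mOsm/kg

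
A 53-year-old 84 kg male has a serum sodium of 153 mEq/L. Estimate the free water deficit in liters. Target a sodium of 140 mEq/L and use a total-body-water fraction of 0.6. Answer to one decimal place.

TBW = 0.6 · 84 = 50.4 L
Free water deficit = TBW · (Na/140 − 1)
= 50.4 · (153/140 − 1)
= 50.4 · 0.0929
= 4.68 L

4.7 L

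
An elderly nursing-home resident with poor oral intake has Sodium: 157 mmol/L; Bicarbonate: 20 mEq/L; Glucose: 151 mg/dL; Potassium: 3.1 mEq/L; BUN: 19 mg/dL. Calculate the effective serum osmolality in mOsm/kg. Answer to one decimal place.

322.4 mOsm/kg

Effective osmolality excludes urea (freely permeant across cell membranes):
2·Na + glucose/18
= 2·157 + 151/18
= 314 + 8.39
= 322.39 mOsm/kg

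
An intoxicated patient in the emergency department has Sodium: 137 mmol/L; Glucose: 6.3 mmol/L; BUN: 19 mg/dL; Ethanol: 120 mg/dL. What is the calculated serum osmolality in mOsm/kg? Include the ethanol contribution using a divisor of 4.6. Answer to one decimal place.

313.2 mOsm/kg

Calculated osmolality = 2·Na + glucose + BUN/2.8 + ethanol/4.6
= 2·137 + 6.3 + 19/2.8 + 120/4.6
= 274 + 6.30 + 6.79 + 26.09
= 313.18 mOsm/kg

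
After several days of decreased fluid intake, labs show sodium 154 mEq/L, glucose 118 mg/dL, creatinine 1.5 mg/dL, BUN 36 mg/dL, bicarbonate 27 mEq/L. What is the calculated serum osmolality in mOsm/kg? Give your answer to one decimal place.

327.4 mOsm/kg

Calculated osmolality = 2·Na + glucose/18 + BUN/2.8
= 2·154 + 118/18 + 36/2.8
= 308 + 6.56 + 12.86
= 327.42 mOsm/kg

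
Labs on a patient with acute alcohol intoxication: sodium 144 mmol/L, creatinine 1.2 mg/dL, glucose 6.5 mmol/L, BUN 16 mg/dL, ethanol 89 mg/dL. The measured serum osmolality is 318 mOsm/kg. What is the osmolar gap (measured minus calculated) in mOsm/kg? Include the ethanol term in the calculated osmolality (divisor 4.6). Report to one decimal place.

-1.6 mOsm/kg

Calculated osmolality = 2·Na + glucose + BUN/2.8 + ethanol/4.6
= 2·144 + 6.5 + 16/2.8 + 89/4.6
= 288 + 6.50 + 5.71 + 19.35
= 319.56 mOsm/kg ≈ 319.6 mOsm/kg
Osmolar gap = measured − calculated = 318 − 319.6 = -1.6 mOsm/kg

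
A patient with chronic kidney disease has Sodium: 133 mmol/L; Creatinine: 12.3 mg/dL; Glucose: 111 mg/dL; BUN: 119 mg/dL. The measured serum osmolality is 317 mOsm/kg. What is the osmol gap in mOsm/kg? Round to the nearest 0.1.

Calculated osmolality = 2·Na + glucose/18 + BUN/2.8
= 2·133 + 111/18 + 119/2.8
= 266 + 6.17 + 42.50
= 314.67 mOsm/kg ≈ 314.7 mOsm/kg
Osmolar gap = measured − calculated = 317 − 314.7 = 2.3 mOsm/kg

2.3 mOsm/kg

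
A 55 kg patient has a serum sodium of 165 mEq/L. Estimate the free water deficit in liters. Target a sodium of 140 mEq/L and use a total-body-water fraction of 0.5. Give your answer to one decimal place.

TBW = 0.5 · 55 = 27.5 L
Free water deficit = TBW · (Na/140 − 1)
= 27.5 · (165/140 − 1)
= 27.5 · 0.1786
= 4.91 L

4.9 L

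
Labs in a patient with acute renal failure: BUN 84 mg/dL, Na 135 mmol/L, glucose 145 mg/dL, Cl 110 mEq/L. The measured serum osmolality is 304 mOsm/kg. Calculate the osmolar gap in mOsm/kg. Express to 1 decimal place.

Calculated osmolality = 2·Na + glucose/18 + BUN/2.8
= 2·135 + 145/18 + 84/2.8
= 270 + 8.06 + 30
= 308.06 mOsm/kg ≈ 308.1 mOsm/kg
Osmolar gap = measured − calculated = 304 − 308.1 = -4.1 mOsm/kg

-4.1 mOsm/kg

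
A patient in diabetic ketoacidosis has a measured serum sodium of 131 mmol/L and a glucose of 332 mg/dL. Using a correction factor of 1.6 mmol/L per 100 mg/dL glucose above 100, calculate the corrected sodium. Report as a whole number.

135 mmol/L

Corrected Na = measured Na + 1.6 · (glucose − 100)/100
= 131 + 1.6 · (332 − 100)/100
= 131 + 3.7
= 134.7 mmol/L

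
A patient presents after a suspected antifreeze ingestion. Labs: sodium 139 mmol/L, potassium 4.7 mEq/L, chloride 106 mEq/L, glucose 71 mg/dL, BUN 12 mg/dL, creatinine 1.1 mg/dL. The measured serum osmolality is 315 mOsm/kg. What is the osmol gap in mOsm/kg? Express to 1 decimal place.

28.8 mOsm/kg

Calculated osmolality = 2·Na + glucose/18 + BUN/2.8
= 2·139 + 71/18 + 12/2.8
= 278 + 3.94 + 4.29
= 286.23 mOsm/kg ≈ 286.2 mOsm/kg
Osmolar gap = measured − calculated = 315 − 286.2 = 28.8 mOsm/kg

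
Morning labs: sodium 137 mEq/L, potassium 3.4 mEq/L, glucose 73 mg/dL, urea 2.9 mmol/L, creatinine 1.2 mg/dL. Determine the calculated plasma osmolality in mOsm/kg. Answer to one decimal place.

Calculated osmolality = 2·Na + glucose/18 + urea
= 2·137 + 73/18 + 2.9
= 274 + 4.06 + 2.90
= 280.96 mOsm/kg

281.0 mOsm/kg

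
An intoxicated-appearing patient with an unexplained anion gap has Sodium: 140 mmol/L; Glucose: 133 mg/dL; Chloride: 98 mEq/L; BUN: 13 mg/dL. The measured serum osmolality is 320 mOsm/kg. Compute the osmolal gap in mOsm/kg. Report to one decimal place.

28.0 mOsm/kg

Calculated osmolality = 2·Na + glucose/18 + BUN/2.8
= 2·140 + 133/18 + 13/2.8
= 280 + 7.39 + 4.64
= 292.03 mOsm/kg ≈ 292.0 mOsm/kg
Osmolar gap = measured − calculated = 320 − 292.0 = 28.0 mOsm/kg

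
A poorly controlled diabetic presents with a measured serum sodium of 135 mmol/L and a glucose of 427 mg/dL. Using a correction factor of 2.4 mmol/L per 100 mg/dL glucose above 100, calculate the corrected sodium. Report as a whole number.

Corrected Na = measured Na + 2.4 · (glucose − 100)/100
= 135 + 2.4 · (427 − 100)/100
= 135 + 7.8
= 142.8 mmol/L

143 mmol/L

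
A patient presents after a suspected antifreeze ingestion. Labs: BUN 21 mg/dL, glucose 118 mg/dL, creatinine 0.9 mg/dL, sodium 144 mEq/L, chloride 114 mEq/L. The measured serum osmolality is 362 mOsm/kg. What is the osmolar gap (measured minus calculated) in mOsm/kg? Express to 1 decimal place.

Calculated osmolality = 2·Na + glucose/18 + BUN/2.8
= 2·144 + 118/18 + 21/2.8
= 288 + 6.56 + 7.50
= 302.06 mOsm/kg ≈ 302.1 mOsm/kg
Osmolar gap = measured − calculated = 362 − 302.1 = 59.9 mOsm/kg

59.9 mOsm/kg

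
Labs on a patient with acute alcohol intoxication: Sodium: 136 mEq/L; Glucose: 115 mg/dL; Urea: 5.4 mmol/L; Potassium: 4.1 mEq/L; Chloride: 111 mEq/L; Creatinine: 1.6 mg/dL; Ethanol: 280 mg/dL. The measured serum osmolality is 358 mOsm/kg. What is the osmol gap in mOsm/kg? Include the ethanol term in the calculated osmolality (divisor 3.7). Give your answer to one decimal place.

Calculated osmolality = 2·Na + glucose/18 + urea + ethanol/3.7
= 2·136 + 115/18 + 5.4 + 280/3.7
= 272 + 6.39 + 5.40 + 75.68
= 359.47 mOsm/kg ≈ 359.5 mOsm/kg
Osmolar gap = measured − calculated = 358 − 359.5 = -1.5 mOsm/kg

-1.5 mOsm/kg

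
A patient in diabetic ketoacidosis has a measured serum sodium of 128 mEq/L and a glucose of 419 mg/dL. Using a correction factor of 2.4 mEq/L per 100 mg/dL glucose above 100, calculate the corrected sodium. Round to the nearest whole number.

136 mEq/L

Corrected Na = measured Na + 2.4 · (glucose − 100)/100
= 128 + 2.4 · (419 − 100)/100
= 128 + 7.7
= 135.7 mEq/L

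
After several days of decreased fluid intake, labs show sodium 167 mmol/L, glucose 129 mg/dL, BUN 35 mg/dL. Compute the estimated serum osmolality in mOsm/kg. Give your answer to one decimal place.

353.7 mOsm/kg

Calculated osmolality = 2·Na + glucose/18 + BUN/2.8
= 2·167 + 129/18 + 35/2.8
= 334 + 7.17 + 12.50
= 353.67 mOsm/kg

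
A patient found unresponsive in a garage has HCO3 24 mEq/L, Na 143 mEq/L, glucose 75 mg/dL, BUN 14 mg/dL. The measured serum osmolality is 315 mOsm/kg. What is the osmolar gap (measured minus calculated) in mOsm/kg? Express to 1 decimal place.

Calculated osmolality = 2·Na + glucose/18 + BUN/2.8
= 2·143 + 75/18 + 14/2.8
= 286 + 4.17 + 5
= 295.17 mOsm/kg ≈ 295.2 mOsm/kg
Osmolar gap = measured − calculated = 315 − 295.2 = 19.8 mOsm/kg

19.8 mOsm/kg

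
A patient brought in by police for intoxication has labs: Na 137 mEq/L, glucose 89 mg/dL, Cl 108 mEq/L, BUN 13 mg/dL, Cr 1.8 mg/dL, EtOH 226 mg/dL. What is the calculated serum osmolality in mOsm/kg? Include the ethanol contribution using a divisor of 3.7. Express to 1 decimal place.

Calculated osmolality = 2·Na + glucose/18 + BUN/2.8 + ethanol/3.7
= 2·137 + 89/18 + 13/2.8 + 226/3.7
= 274 + 4.94 + 4.64 + 61.08
= 344.66 mOsm/kg

344.7 mOsm/kg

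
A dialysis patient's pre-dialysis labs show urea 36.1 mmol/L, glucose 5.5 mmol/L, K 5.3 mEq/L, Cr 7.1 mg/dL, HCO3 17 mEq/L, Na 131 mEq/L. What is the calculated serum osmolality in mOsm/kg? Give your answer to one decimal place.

303.6 mOsm/kg

Calculated osmolality = 2·Na + glucose + urea
= 2·131 + 5.5 + 36.1
= 262 + 5.50 + 36.10
= 303.6 mOsm/kg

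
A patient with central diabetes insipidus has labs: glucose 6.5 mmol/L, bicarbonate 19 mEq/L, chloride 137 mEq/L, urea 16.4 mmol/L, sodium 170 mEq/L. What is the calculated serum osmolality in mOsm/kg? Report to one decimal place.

Calculated osmolality = 2·Na + glucose + urea
= 2·170 + 6.5 + 16.4
= 340 + 6.50 + 16.40
= 362.9 mOsm/kg

362.9 mOsm/kg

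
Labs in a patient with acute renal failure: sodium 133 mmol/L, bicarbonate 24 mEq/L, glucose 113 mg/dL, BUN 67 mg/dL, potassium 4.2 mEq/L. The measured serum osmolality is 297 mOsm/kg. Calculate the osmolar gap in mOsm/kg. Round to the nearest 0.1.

Calculated osmolality = 2·Na + glucose/18 + BUN/2.8
= 2·133 + 113/18 + 67/2.8
= 266 + 6.28 + 23.93
= 296.21 mOsm/kg ≈ 296.2 mOsm/kg
Osmolar gap = measured − calculated = 297 − 296.2 = 0.8 mOsm/kg

0.8 mOsm/kg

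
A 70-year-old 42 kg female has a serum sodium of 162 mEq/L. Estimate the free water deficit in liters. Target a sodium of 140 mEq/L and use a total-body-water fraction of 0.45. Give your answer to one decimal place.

TBW = 0.45 · 42 = 18.9 L
Free water deficit = TBW · (Na/140 − 1)
= 18.9 · (162/140 − 1)
= 18.9 · 0.1571
= 2.97 L

3.0 L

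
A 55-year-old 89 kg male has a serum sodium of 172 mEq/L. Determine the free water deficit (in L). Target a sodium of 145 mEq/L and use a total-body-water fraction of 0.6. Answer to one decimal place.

9.9 L

TBW = 0.6 · 89 = 53.4 L
Free water deficit = TBW · (Na/145 − 1)
= 53.4 · (172/145 − 1)
= 53.4 · 0.1862
= 9.94 L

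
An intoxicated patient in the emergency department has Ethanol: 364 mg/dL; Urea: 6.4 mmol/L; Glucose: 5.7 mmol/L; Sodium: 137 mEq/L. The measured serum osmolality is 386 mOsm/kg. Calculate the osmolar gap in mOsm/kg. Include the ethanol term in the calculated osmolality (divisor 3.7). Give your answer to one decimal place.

Calculated osmolality = 2·Na + glucose + urea + ethanol/3.7
= 2·137 + 5.7 + 6.4 + 364/3.7
= 274 + 5.70 + 6.40 + 98.38
= 384.48 mOsm/kg ≈ 384.5 mOsm/kg
Osmolar gap = measured − calculated = 386 − 384.5 = 1.5 mOsm/kg

1.5 mOsm/kg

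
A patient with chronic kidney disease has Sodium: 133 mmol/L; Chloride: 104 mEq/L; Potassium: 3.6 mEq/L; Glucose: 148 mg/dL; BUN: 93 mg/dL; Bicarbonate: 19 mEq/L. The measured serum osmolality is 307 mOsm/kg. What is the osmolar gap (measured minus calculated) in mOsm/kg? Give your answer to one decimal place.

Calculated osmolality = 2·Na + glucose/18 + BUN/2.8
= 2·133 + 148/18 + 93/2.8
= 266 + 8.22 + 33.21
= 307.43 mOsm/kg ≈ 307.4 mOsm/kg
Osmolar gap = measured − calculated = 307 − 307.4 = -0.4 mOsm/kg

-0.4 mOsm/kg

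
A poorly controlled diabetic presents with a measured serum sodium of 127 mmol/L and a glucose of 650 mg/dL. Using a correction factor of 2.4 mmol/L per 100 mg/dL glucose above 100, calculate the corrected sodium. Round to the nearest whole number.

Corrected Na = measured Na + 2.4 · (glucose − 100)/100
= 127 + 2.4 · (650 − 100)/100
= 127 + 13.2
= 140.2 mmol/L

140 mmol/L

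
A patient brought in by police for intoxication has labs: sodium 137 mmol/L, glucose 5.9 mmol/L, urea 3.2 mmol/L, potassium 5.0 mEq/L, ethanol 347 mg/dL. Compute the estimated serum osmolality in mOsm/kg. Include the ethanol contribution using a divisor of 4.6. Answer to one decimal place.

Calculated osmolality = 2·Na + glucose + urea + ethanol/4.6
= 2·137 + 5.9 + 3.2 + 347/4.6
= 274 + 5.90 + 3.20 + 75.43
= 358.53 mOsm/kg

358.5 mOsm/kg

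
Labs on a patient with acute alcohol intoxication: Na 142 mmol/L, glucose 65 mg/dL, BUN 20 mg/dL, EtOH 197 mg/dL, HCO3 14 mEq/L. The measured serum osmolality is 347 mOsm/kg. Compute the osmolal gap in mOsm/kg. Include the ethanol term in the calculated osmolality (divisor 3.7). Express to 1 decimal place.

-1.0 mOsm/kg

Calculated osmolality = 2·Na + glucose/18 + BUN/2.8 + ethanol/3.7
= 2·142 + 65/18 + 20/2.8 + 197/3.7
= 284 + 3.61 + 7.14 + 53.24
= 347.99 mOsm/kg ≈ 348.0 mOsm/kg
Osmolar gap = measured − calculated = 347 − 348.0 = -1.0 mOsm/kg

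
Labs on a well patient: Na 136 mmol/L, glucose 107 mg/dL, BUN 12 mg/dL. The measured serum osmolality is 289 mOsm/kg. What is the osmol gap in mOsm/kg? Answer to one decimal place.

6.8 mOsm/kg

Calculated osmolality = 2·Na + glucose/18 + BUN/2.8
= 2·136 + 107/18 + 12/2.8
= 272 + 5.94 + 4.29
= 282.23 mOsm/kg ≈ 282.2 mOsm/kg
Osmolar gap = measured − calculated = 289 − 282.2 = 6.8 mOsm/kg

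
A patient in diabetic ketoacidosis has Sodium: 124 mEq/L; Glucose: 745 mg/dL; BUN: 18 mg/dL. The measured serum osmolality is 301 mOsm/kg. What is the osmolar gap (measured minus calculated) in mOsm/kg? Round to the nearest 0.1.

Calculated osmolality = 2·Na + glucose/18 + BUN/2.8
= 2·124 + 745/18 + 18/2.8
= 248 + 41.39 + 6.43
= 295.82 mOsm/kg ≈ 295.8 mOsm/kg
Osmolar gap = measured − calculated = 301 − 295.8 = 5.2 mOsm/kg

5.2 mOsm/kg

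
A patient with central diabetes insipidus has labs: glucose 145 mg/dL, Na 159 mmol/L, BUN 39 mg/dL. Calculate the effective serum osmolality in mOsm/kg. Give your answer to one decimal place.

Effective osmolality excludes urea (freely permeant across cell membranes):
2·Na + glucose/18
= 2·159 + 145/18
= 318 + 8.06
= 326.06 mOsm/kg

326.1 mOsm/kg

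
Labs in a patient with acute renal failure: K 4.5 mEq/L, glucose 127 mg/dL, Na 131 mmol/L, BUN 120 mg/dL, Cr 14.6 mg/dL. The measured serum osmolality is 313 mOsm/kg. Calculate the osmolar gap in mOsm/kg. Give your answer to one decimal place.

Calculated osmolality = 2·Na + glucose/18 + BUN/2.8
= 2·131 + 127/18 + 120/2.8
= 262 + 7.06 + 42.86
= 311.92 mOsm/kg ≈ 311.9 mOsm/kg
Osmolar gap = measured − calculated = 313 − 311.9 = 1.1 mOsm/kg

1.1 mOsm/kg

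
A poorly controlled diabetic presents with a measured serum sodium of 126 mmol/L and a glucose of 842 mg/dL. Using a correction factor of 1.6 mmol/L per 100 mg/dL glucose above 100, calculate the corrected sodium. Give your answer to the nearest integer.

138 mmol/L

Corrected Na = measured Na + 1.6 · (glucose − 100)/100
= 126 + 1.6 · (842 − 100)/100
= 126 + 11.9
= 137.9 mmol/L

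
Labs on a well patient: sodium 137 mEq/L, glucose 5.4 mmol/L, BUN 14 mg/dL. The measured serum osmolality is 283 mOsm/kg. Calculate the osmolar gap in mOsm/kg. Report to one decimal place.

-1.4 mOsm/kg

Calculated osmolality = 2·Na + glucose + BUN/2.8
= 2·137 + 5.4 + 14/2.8
= 274 + 5.40 + 5
= 284.4 mOsm/kg ≈ 284.4 mOsm/kg
Osmolar gap = measured − calculated = 283 − 284.4 = -1.4 mOsm/kg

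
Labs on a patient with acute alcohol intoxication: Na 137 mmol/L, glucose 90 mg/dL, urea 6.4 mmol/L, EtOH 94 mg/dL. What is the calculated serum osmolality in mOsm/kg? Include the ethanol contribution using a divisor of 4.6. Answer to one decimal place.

305.8 mOsm/kg

Calculated osmolality = 2·Na + glucose/18 + urea + ethanol/4.6
= 2·137 + 90/18 + 6.4 + 94/4.6
= 274 + 5 + 6.40 + 20.43
= 305.83 mOsm/kg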